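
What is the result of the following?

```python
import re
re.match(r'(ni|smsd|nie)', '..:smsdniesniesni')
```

None

With `match`, the pattern is implicitly anchored at the beginning.
Here the string doesn't start with a match, so the call returns None.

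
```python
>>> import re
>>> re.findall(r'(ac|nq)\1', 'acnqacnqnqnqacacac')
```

['nq', 'ac']

The backreference `\1` re-matches whatever the first group consumed, character for character.
Walking the string: at [6:10] match 'nqnq', group 1 = 'nq'; at [12:16] match 'acac', group 1 = 'ac'.
Because there's exactly one group, `findall` drops the full match and keeps group 1 from each hit.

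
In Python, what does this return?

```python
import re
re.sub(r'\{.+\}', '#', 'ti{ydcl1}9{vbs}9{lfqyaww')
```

Matches: at [2:15] → '{ydcl1}9{vbs}'.
Each match is replaced by '#'.

'ti#9{lfqyaww'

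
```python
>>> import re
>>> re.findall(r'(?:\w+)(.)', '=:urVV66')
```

The pattern matches one or more of a word character (non-capturing group); then any character (captured).
Walking the string: at [2:8] match 'urVV66', group 1 = '6'.
`findall` collects group 1 from the one match (1 total).

['6']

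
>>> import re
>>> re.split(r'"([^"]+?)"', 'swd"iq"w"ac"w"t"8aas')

['swd', 'iq', 'w', 'ac', 'w', 't', '8aas']

Matches to split on: at [3:7] → '"iq"'; at [8:12] → '"ac"'; at [13:16] → '"t"'.
With a capturing group present, the delimiter's captured portion is kept in the result list.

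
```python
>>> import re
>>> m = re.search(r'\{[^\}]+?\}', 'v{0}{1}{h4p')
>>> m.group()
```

'{0}'

`re.search` scans for the first position where the pattern succeeds.
The match spans [1:4] → '{0}'.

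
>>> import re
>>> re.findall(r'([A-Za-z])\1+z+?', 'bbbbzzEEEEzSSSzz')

['b', 'E', 'S']

`\1` is not a pattern — it's the concrete string captured by group 1, re-applied verbatim.
Matches: at [0:5] match 'bbbbz', group 1 = 'b'; at [6:11] match 'EEEEz', group 1 = 'E'; at [11:15] match 'SSSz', group 1 = 'S'.
With a single group, `findall` returns only what that group captured — 3 items.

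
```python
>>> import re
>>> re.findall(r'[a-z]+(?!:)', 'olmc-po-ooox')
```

The negative lookaround is zero-width — it rules out positions where the adjacent text would match, without consuming anything.
Scanning left to right: at [0:4] → 'olmc'; at [5:7] → 'po'; at [8:12] → 'ooox'.
`findall` yields the raw match text (3 of them) because the pattern has no groups.

['olmc', 'po', 'ooox']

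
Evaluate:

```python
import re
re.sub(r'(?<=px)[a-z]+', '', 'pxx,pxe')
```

'px,px'

Lookahead/lookbehind check context without consuming it, so the matched span excludes the asserted characters.
`sub` substitutes '' at each match site.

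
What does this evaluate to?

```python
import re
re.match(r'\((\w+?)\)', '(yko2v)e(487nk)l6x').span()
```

`re.match` won't scan ahead — the pattern has to work from the very first character.
The match spans [0:7] → '(yko2v)'.

(0, 7)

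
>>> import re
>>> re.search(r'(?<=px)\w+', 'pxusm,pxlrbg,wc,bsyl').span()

(2, 5)

Because the assertion is zero-width, the text it checks is not consumed and won't appear in the result.
`search` walks the string left to right and returns the first match it finds.
The match spans [2:5] → 'usm'.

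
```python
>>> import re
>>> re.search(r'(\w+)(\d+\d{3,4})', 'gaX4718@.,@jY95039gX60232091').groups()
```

('gaX', '4718')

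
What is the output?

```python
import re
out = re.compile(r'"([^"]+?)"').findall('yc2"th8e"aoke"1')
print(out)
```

['th8e']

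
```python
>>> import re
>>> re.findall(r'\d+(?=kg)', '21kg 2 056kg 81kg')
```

['21', '056', '81']

The lookaround is zero-width — it requires the adjacent text to match without consuming it, so the asserted text isn't part of the match.
Scanning left to right: at [0:2] → '21'; at [7:10] → '056'; at [13:15] → '81'.
`findall` yields the raw match text (3 of them) because the pattern has no groups.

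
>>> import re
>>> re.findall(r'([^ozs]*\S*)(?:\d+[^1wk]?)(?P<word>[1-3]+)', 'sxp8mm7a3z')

Pattern: zero or more of any character except [ozs], then zero or more of a non-whitespace character (captured); then one or more of a digit, then optionally any character except [1wk] (non-capturing group); then one or more of a character in [1-3] (captured as 'word').
Matches: at [0:9] match 'sxp8mm7a3', groups = ('sxp8mm', '3').
2 groups means the one result is a tuple of 2 captured strings — 1 here.

[('sxp8mm', '3')]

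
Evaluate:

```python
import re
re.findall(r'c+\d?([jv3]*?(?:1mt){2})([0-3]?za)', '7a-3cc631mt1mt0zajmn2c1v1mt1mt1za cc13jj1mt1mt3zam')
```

[('31mt1mt', '0za'), ('v1mt1mt', '1za'), ('3jj1mt1mt', '3za')]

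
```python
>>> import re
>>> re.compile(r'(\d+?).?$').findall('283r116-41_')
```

The pattern matches one or more of a digit (lazy) (captured); then optionally any character; then anchored at the end.
Walking the string: at [8:11] match '41_', group 1 = '41'.
`findall` collects group 1 from the one match (1 total).

['41']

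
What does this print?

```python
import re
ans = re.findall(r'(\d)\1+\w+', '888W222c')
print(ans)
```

After group 1 captures some text, `\1` only succeeds where that same text appears again.
Scanning left to right: at [0:8] match '888W222c', group 1 = '8'.
With a single group, `findall` returns only what that group captured — 1 item.

['8']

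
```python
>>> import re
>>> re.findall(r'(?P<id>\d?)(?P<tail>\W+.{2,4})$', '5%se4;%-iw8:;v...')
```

[('8', ':;v...')]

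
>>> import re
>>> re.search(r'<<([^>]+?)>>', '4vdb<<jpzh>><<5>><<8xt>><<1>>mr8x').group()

'<<jpzh>>'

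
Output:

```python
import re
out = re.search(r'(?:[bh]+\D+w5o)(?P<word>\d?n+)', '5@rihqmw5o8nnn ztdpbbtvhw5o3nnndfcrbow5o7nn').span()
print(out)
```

The pattern matches one or more of one of [bh], then one or more of a non-digit, then the literal 'w5o' (non-capturing group); then optionally a digit, then one or more of a literal 'n' (captured as 'word').
Unlike `match`, `search` isn't anchored — it looks for the pattern anywhere in the string.
The match spans [4:14] → 'hqmw5o8nnn'.
Captured: group 1 = '8nnn'.

(4, 14)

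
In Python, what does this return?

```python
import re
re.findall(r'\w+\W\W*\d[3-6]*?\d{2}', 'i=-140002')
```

['i=-140']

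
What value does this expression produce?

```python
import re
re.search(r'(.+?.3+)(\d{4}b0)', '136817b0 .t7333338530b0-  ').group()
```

Pattern: one or more of any character (lazy), then any character, then one or more of the literal '3' (captured); then exactly 4 of a digit, then the literal 'b0' (captured).
The match spans [0:23] → '136817b0 .t7333338530b0'.

'136817b0 .t7333338530b0'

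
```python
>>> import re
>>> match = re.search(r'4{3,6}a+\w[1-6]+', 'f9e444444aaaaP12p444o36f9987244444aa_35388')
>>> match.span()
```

The pattern matches 3 to 6 of a literal '4', then one or more of the literal 'a'; then a word character; then one or more of a character in [1-6].
Unlike `match`, `search` isn't anchored — it looks for the pattern anywhere in the string.
The match spans [3:16] → '444444aaaaP12'.

(3, 16)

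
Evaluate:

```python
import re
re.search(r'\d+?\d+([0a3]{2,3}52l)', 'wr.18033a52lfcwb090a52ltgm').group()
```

'18033a52l'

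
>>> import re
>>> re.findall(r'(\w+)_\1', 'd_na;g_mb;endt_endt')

['endt']

The backreference `\1` re-matches whatever the first group consumed, character for character.
Walking the string: at [10:19] match 'endt_endt', group 1 = 'endt'.
Because there's exactly one group, `findall` drops the full match and keeps group 1 from the one hit.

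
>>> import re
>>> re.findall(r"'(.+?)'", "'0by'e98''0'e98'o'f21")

['0by', "'0", 'o']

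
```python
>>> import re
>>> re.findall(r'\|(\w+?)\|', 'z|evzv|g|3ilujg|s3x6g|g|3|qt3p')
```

['evzv', '3ilujg', 'g']

Scanning left to right: at [1:7] match '|evzv|', group 1 = 'evzv'; at [8:16] match '|3ilujg|', group 1 = '3ilujg'; at [21:24] match '|g|', group 1 = 'g'.
One capturing group, so `findall` returns just the captured substring from each match — 3 in all.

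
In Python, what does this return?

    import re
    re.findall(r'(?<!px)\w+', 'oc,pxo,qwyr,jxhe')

Because the assertion is negative and zero-width, positions next to the forbidden text are skipped.
Since nothing is captured, `findall` lists the 4 matched substrings directly.

['oc', 'pxo', 'qwyr', 'jxhe']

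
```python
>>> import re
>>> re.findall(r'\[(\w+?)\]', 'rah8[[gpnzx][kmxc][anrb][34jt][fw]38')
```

['gpnzx', 'kmxc', 'anrb', '34jt', 'fw']

Matches: at [5:12] match '[gpnzx]', group 1 = 'gpnzx'; at [12:18] match '[kmxc]', group 1 = 'kmxc'; at [18:24] match '[anrb]', group 1 = 'anrb'; at [24:30] match '[34jt]', group 1 = '34jt'; at [30:34] match '[fw]', group 1 = 'fw'.
Because there's exactly one group, `findall` drops the full match and keeps group 1 from each hit.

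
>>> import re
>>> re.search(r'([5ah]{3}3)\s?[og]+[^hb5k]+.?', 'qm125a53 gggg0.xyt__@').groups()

The match spans [4:21] → '5a53 gggg0.xyt__@'.
Captured: group 1 = '5a53'.

('5a53',)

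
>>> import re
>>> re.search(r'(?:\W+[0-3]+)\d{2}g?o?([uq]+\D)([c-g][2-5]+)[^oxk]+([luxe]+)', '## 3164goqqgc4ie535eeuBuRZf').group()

'## 3164goqqgc4ie535eeuBu'

This matches one or more of a non-word character, then one or more of a character in [0-3] (non-capturing group); then exactly 2 of a digit, then optionally a literal 'g', then optionally the literal 'o'; then one or more of one of [uq], then a non-digit (captured); then a character in [c-g], then one or more of a character in [2-5] (captured); then one or more of any character except [oxk]; then one or more of one of [luxe] (captured).
`search` walks the string left to right and returns the first match it finds.
The match spans [0:24] → '## 3164goqqgc4ie535eeuBu'.
Captured: group 1 = 'qqg', group 2 = 'c4', group 3 = 'u'.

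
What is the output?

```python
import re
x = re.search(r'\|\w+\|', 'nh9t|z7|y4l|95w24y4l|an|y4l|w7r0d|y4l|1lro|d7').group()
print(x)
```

|z7|

The match spans [4:8] → '|z7|'.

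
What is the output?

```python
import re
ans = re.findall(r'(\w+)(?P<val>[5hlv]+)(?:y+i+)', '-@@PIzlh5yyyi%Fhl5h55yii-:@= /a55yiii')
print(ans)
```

This matches one or more of a word character (captured); then one or more of one of [5hlv] (captured as 'val'); then one or more of the literal 'y', then one or more of a literal 'i' (non-capturing group).
Matches: at [3:13] match 'PIzlh5yyyi', groups = ('PIzlh', '5'); at [14:24] match 'Fhl5h55yii', groups = ('Fhl5h5', '5'); at [30:37] match 'a55yiii', groups = ('a5', '5').
2 groups means each result is a tuple of 2 captured strings — 3 here.

[('PIzlh', '5'), ('Fhl5h5', '5'), ('a5', '5')]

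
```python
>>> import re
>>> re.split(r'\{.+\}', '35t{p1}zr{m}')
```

['35t', '']

Each match becomes a cut point; 2 segments remain.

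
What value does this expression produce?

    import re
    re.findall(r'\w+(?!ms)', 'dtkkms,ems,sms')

['dtkkms', 'ems', 'sms']

`(?!…)`/`(?<!…)` only lets a position through if the neighbouring text does NOT match; no characters are consumed.
Walking the string: at [0:6] → 'dtkkms'; at [7:10] → 'ems'; at [11:14] → 'sms'.
No capturing groups, so `findall` returns the 3 full match strings.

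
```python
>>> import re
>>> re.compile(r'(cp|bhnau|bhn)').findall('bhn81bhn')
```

One capturing group, so `findall` returns just the captured substring from each match — 2 in all.

['bhn', 'bhn']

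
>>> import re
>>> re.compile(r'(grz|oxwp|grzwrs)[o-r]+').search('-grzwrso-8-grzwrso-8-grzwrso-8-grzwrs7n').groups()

('grzwrs',)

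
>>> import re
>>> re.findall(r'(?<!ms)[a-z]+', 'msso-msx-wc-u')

The negative lookahead/lookbehind blocks any match where the forbidden context is present.
No capturing groups, so `findall` returns the 4 full match strings.

['msso', 'msx', 'wc', 'u']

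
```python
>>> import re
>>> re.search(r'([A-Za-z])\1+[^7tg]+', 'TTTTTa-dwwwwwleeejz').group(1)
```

'T'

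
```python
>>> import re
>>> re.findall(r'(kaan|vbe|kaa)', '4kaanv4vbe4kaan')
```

['kaan', 'vbe', 'kaan']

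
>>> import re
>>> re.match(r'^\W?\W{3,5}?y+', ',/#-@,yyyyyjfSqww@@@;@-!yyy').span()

(0, 11)

The pattern matches anchored at the start of the string; then optionally a non-word character, then 3 to 5 of a non-word character (lazy); then one or more of a literal 'y'.
`re.match` won't scan ahead — the pattern has to work from the very first character.
The match spans [0:11] → ',/#-@,yyyyy'.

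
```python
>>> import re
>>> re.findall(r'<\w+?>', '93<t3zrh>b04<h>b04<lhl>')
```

['<t3zrh>', '<h>', '<lhl>']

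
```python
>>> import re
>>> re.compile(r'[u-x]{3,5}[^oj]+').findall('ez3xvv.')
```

['xvv.']

The pattern matches 3 to 5 of a character in [u-x]; then one or more of any character except [oj].
Scanning left to right: at [3:7] → 'xvv.'.
No capturing groups, so `findall` returns the 1 full match string.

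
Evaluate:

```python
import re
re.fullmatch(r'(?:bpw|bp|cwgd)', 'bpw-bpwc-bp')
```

For `fullmatch`, every character of the input must be accounted for by the pattern.
Here the string isn't matched end-to-end, so the call returns None.

None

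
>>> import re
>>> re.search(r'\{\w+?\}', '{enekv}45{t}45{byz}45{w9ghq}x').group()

'{enekv}'

`search` walks the string left to right and returns the first match it finds.
The match spans [0:7] → '{enekv}'.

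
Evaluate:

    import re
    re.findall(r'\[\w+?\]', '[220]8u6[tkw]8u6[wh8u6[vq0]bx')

['[220]', '[tkw]', '[vq0]']

Scanning left to right: at [0:5] → '[220]'; at [8:13] → '[tkw]'; at [22:27] → '[vq0]'.
Since nothing is captured, `findall` lists the 3 matched substrings directly.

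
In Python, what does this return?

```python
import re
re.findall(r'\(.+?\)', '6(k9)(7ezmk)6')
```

['(k9)', '(7ezmk)']

With the lazy modifier that quantifier settles for the fewest repetitions that let the rest of the pattern succeed (the atoms after it are unaffected and can still be greedy).
Scanning left to right: at [1:5] → '(k9)'; at [5:12] → '(7ezmk)'.
No capturing groups, so `findall` returns the 2 full match strings.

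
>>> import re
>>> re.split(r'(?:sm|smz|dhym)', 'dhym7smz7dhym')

['', '7', 'z7', '']

The regex engine tests alternatives in the order written; an earlier branch that matches wins even if a later one would match more.
Matches to split on: at [0:4] → 'dhym'; at [5:7] → 'sm'; at [9:13] → 'dhym'.
`split` removes every match and returns the 4 fragments in between.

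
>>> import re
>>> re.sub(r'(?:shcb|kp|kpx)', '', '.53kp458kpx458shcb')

Branches in `(...|...)` are attempted left-to-right; the first branch that allows the whole pattern to succeed is taken.
Each match is replaced by ''.

'.53458x458'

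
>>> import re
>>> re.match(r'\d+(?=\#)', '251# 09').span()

(0, 3)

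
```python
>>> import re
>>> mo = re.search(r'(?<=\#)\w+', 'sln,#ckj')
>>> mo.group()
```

'ckj'

The `(?=…)`/`(?<=…)` assertion just peeks at neighbouring text; it doesn't advance the match position.
The match spans [5:8] → 'ckj'.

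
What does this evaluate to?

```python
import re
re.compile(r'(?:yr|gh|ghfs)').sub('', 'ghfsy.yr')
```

'fsy.'

Branches in `(...|...)` are attempted left-to-right; the first branch that allows the whole pattern to succeed is taken.
Matches: at [0:2] → 'gh'; at [6:8] → 'yr'.
Every occurrence is swapped for ''.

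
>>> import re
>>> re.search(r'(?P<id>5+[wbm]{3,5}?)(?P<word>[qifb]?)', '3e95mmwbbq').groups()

('5mmw', 'b')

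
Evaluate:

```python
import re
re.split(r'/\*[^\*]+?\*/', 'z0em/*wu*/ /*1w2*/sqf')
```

`split` removes every match and returns the 3 fragments in between.

['z0em', ' ', 'sqf']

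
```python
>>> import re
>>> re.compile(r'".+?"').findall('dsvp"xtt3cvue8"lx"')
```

['"xtt3cvue8"']

With the lazy modifier that quantifier settles for the fewest repetitions that let the rest of the pattern succeed (the atoms after it are unaffected and can still be greedy).
Since nothing is captured, `findall` lists the 1 matched substring directly.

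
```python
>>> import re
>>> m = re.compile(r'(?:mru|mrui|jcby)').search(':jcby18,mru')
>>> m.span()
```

The match spans [1:5] → 'jcby'.

(1, 5)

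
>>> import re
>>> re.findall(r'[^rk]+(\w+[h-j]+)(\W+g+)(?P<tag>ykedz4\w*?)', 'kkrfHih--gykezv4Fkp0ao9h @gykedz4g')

[('kezv4Fkp0ao9h', ' @g', 'ykedz4')]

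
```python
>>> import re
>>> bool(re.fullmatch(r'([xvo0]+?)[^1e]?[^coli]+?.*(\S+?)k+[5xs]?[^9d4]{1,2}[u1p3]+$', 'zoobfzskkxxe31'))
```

`re.fullmatch` is like wrapping the pattern in `^…$` (in single-line mode).
Here the pattern can't cover the whole string, so the call returns None, and `bool(None)` is False.

False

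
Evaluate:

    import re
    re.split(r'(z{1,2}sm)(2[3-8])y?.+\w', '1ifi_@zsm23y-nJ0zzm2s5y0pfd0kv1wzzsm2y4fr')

['1ifi_@', 'zsm', '23', '']

This matches 1 to 2 of a literal 'z', then the literal 'sm' (captured); then a literal '2', then a character in [3-8] (captured); then optionally a literal 'y', then one or more of any character, then a word character.
Matches to split on: at [6:41] → 'zsm23y-nJ0zzm2s5y0pfd0kv1wzzsm2y4fr'.
The group in the pattern means `split` returns the separators' captures alongside the pieces.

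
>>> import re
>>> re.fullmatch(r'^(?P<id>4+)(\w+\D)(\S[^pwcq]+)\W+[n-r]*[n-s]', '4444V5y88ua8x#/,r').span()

(0, 17)

The pattern matches anchored at the start of the string; then one or more of a literal '4' (captured as 'id'); then one or more of a word character, then a non-digit (captured); then a non-whitespace character, then one or more of any character except [pwcq] (captured); then one or more of a non-word character, then zero or more of a character in [n-r], then a character in [n-s].
`re.fullmatch` requires the pattern to consume the entire string.
The match spans [0:17] → '4444V5y88ua8x#/,r'.
Captured: group 1 = '4444', group 2 = 'V5y88ua8x', group 3 = '#/'.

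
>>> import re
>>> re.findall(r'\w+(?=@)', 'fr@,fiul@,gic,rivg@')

['fr', 'fiul', 'rivg']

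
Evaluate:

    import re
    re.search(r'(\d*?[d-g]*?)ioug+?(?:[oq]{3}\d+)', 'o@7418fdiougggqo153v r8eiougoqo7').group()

This matches zero or more of a digit (lazy), then zero or more of a character in [d-g] (lazy) (captured); then the literal 'iou', then one or more of a literal 'g' (lazy); then exactly 3 of one of [oq], then one or more of a digit (non-capturing group).
`re.search` scans for the first position where the pattern succeeds.
The match spans [22:32] → '8eiougoqo7'.
Captured: group 1 = '8e'.

'8eiougoqo7'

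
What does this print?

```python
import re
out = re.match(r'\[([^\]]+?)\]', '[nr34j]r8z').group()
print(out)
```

[nr34j]

`re.match` won't scan ahead — the pattern has to work from the very first character.
The match spans [0:7] → '[nr34j]'.
Captured: group 1 = 'nr34j'.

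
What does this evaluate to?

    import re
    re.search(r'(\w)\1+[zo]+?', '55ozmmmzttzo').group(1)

'5'

The match spans [0:3] → '55o'.
Captured: group 1 = '5'.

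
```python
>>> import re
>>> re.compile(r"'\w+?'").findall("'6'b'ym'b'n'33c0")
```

["'6'", "'ym'", "'n'"]

Matches: at [0:3] → "'6'"; at [4:8] → "'ym'"; at [9:12] → "'n'".
Since nothing is captured, `findall` lists the 3 matched substrings directly.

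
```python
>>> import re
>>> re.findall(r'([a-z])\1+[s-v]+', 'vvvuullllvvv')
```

['v', 'l']

A backreference is literal: `\1` must see the identical characters the first group matched.
Walking the string: at [0:5] match 'vvvuu', group 1 = 'v'; at [5:12] match 'llllvvv', group 1 = 'l'.
With a single group, `findall` returns only what that group captured — 2 items.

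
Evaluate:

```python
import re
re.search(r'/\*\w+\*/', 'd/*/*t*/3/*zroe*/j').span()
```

(3, 8)

Unlike `match`, `search` isn't anchored — it looks for the pattern anywhere in the string.
The match spans [3:8] → '/*t*/'.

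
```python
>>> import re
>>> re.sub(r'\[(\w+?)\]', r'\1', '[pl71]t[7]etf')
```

Matches: at [0:6] → '[pl71]'; at [7:10] → '[7]'.
The replacement refers to a captured group, so each match is rewritten using its own captured text.

'pl71t7etf'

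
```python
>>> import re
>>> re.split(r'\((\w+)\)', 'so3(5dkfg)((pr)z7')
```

Matches to split on: at [3:10] → '(5dkfg)'; at [11:15] → '(pr)'.
Because the pattern has a capturing group, `split` also inserts each captured text between the pieces.

['so3', '5dkfg', '(', 'pr', 'z7']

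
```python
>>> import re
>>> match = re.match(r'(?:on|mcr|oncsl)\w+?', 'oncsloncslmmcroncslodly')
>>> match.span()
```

(0, 3)

`match` is anchored at position 0; if the pattern doesn't fit there, it returns None.
The match spans [0:3] → 'onc'.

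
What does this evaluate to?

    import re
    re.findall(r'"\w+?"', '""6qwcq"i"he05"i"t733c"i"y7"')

['"6qwcq"', '"he05"', '"t733c"', '"y7"']

With no groups in the pattern, `findall` gives back each whole match — 4 here.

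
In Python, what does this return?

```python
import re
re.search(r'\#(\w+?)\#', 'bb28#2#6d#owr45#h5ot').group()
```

The match spans [4:7] → '#2#'.

'#2#'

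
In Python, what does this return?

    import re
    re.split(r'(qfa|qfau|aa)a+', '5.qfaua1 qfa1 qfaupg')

Matches to split on: at [2:7] → 'qfaua'.
`re.split` interleaves the captured-group text with the surrounding fragments.

['5.', 'qfau', '1 qfa1 qfaupg']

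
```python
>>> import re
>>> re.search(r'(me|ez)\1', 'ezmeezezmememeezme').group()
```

The backreference `\1` re-matches whatever the first group consumed, character for character.
`search` walks the string left to right and returns the first match it finds.
The match spans [4:8] → 'ezez'.
Captured: group 1 = 'ez'.

'ezez'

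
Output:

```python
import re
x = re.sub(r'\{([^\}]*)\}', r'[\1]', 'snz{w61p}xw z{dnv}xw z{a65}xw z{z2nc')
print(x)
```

Matches: at [3:9] → '{w61p}'; at [13:18] → '{dnv}'; at [22:27] → '{a65}'.
`\1` in the replacement pulls in group 1's text for each match.

snz[w61p]xw z[dnv]xw z[a65]xw z{z2nc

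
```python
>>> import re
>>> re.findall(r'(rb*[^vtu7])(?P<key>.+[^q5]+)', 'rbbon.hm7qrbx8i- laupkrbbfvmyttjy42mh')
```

[('rbbo', 'n.hm7qrbx8i- laupkrbbfvmyttjy42mh')]

This matches the literal 'r', then zero or more of the literal 'b', then any character except [vtu7] (captured); then one or more of any character, then one or more of any character except [q5] (captured as 'key').
Walking the string: at [0:37] match 'rbbon.hm7qrbx8i- laupkrbbfvmyttjy42mh', groups = ('rbbo', 'n.hm7qrbx8i- laupkrbbfvmyttjy42mh').
2 groups means the one result is a tuple of 2 captured strings — 1 here.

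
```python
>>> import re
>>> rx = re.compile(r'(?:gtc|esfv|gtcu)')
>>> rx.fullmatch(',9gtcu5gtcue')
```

For `fullmatch`, every character of the input must be accounted for by the pattern.
Here the pattern can't cover the whole string, so the call returns None.

None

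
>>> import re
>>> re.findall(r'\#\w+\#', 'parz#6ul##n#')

['#6ul#', '#n#']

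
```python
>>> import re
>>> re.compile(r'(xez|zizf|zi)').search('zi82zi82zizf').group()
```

'zi'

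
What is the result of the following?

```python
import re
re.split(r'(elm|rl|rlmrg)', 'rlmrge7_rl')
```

['', 'rl', 'mrge7_', 'rl', '']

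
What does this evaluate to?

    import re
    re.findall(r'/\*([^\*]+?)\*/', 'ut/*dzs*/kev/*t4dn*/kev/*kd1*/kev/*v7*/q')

['dzs', 't4dn', 'kd1', 'v7']

Matches: at [2:9] match '/*dzs*/', group 1 = 'dzs'; at [12:20] match '/*t4dn*/', group 1 = 't4dn'; at [23:30] match '/*kd1*/', group 1 = 'kd1'; at [33:39] match '/*v7*/', group 1 = 'v7'.
Because there's exactly one group, `findall` drops the full match and keeps group 1 from each hit.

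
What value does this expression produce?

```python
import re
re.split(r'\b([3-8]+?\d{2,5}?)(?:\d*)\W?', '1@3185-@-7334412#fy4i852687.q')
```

A `+?`/`*?`/`{m,n}?` starts at its minimum and grows only as far as needed for what follows to match.
With a capturing group present, the delimiter's captured portion is kept in the result list.

['1@', '318', '@-', '733', 'fy4i852687.q']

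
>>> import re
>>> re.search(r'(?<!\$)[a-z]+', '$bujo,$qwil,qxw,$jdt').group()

`(?!…)`/`(?<!…)` only lets a position through if the neighbouring text does NOT match; no characters are consumed.
The match spans [2:5] → 'ujo'.

'ujo'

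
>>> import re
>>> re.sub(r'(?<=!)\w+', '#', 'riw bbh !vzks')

'riw bbh !#'

The positive lookaround only admits positions where the adjacent text matches; those characters stay outside the span.
Each match is replaced by '#'.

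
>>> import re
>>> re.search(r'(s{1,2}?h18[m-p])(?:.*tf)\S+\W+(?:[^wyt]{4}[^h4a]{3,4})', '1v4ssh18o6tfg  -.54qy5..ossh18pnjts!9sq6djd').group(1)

'ssh18o'

The pattern matches 1 to 2 of a literal 's' (lazy), then the literal 'h18', then a character in [m-p] (captured); then zero or more of any character, then the literal 'tf' (non-capturing group); then one or more of a non-whitespace character, then one or more of a non-word character; then exactly 4 of any character except [wyt], then 3 to 4 of any character except [h4a] (non-capturing group).
`re.search` tries every starting position until one works.
The match spans [3:24] → 'ssh18o6tfg  -.54qy5..'.
Captured: group 1 = 'ssh18o'.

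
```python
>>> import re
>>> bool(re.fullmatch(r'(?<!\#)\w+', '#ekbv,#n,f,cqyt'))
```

False

`fullmatch` succeeds only if the pattern covers the string from start to end.
Here the pattern can't cover the whole string, so the call returns None, and `bool(None)` is False.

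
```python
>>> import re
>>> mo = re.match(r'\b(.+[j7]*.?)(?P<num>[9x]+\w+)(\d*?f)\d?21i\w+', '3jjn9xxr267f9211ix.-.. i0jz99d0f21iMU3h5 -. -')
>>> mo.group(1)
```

This matches a word boundary (`\b`, zero-width); then one or more of any character, then zero or more of one of [j7], then optionally any character (captured); then one or more of one of [9x], then one or more of a word character (captured as 'num'); then zero or more of a digit (lazy), then the literal 'f' (captured); then optionally a digit, then the literal '21i', then one or more of a word character.
`match` is anchored at position 0; if the pattern doesn't fit there, it returns None.
The match spans [0:40] → '3jjn9xxr267f9211ix.-.. i0jz99d0f21iMU3h5'.
Captured: group 1 = '3jjn9xxr267f9211ix.-.. i0jz9', group 2 = '9d0', group 3 = 'f'.

'3jjn9xxr267f9211ix.-.. i0jz9'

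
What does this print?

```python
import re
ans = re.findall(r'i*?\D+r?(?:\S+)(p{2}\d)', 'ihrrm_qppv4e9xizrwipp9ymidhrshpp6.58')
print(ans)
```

Pattern: zero or more of the literal 'i' (lazy), then one or more of a non-digit, then optionally the literal 'r'; then one or more of a non-whitespace character (non-capturing group); then exactly 2 of the literal 'p', then a digit (captured).
Walking the string: at [0:33] match 'ihrrm_qppv4e9xizrwipp9ymidhrshpp6', group 1 = 'pp6'.
One capturing group, so `findall` returns just the captured substring from the one match — 1 in all.

['pp6']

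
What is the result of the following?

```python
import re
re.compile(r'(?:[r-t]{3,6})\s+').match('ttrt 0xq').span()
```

`re.match` only tries the pattern at the start of the string.
The match spans [0:5] → 'ttrt '.

(0, 5)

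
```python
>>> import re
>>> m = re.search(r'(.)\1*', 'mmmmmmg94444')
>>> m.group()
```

The backreference `\1` re-matches whatever the first group consumed, character for character.
Unlike `match`, `search` isn't anchored — it looks for the pattern anywhere in the string.
The match spans [0:6] → 'mmmmmm'.
Captured: group 1 = 'm'.

'mmmmmm'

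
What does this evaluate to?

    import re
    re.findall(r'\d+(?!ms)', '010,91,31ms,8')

A negative assertion filters positions out without eating any characters.
With no groups in the pattern, `findall` gives back each whole match — 4 here.

['010', '91', '3', '8']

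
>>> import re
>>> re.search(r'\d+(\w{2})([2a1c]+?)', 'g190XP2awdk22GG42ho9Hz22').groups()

('XP', '2')

Pattern: one or more of a digit; then exactly 2 of a word character (captured); then one or more of one of [2a1c] (lazy) (captured).
`search` walks the string left to right and returns the first match it finds.
The match spans [1:7] → '190XP2'.
Captured: group 1 = 'XP', group 2 = '2'.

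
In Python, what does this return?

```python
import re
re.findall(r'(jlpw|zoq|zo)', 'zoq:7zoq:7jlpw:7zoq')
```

Alternation tries branches left to right and keeps the first one that lets the overall match succeed at that position.
Matches: at [0:3] match 'zoq', group 1 = 'zoq'; at [5:8] match 'zoq', group 1 = 'zoq'; at [10:14] match 'jlpw', group 1 = 'jlpw'; at [16:19] match 'zoq', group 1 = 'zoq'.
`findall` collects group 1 from each match (4 total).

['zoq', 'zoq', 'jlpw', 'zoq']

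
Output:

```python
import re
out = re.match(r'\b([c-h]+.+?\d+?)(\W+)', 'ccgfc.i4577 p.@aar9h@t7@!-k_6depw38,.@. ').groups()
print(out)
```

('ccgfc.i4577', ' ')

The match spans [0:12] → 'ccgfc.i4577 '.
Captured: group 1 = 'ccgfc.i4577', group 2 = ' '.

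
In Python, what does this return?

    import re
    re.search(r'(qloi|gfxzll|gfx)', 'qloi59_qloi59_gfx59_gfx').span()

(0, 4)

Unlike `match`, `search` isn't anchored — it looks for the pattern anywhere in the string.
The match spans [0:4] → 'qloi'.
Captured: group 1 = 'qloi'.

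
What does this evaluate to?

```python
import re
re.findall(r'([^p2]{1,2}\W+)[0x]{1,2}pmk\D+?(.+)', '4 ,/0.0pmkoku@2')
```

[('/0.', 'ku@2')]

This matches 1 to 2 of any character except [p2], then one or more of a non-word character (captured); then 1 to 2 of one of [0x], then the literal 'pmk', then one or more of a non-digit (lazy); then one or more of any character (captured).
Scanning left to right: at [3:15] match '/0.0pmkoku@2', groups = ('/0.', 'ku@2').
`findall` packs the 2 group values into a tuple for every match.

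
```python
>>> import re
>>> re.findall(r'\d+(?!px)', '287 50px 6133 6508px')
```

['287', '5', '6133', '650']

A negative assertion filters positions out without eating any characters.
Matches: at [0:3] → '287'; at [4:5] → '5'; at [9:13] → '6133'; at [14:17] → '650'.
With no groups in the pattern, `findall` gives back each whole match — 4 here.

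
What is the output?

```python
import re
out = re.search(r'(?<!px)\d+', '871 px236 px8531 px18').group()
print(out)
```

871

A negative assertion filters positions out without eating any characters.
`search` walks the string left to right and returns the first match it finds.
The match spans [0:3] → '871'.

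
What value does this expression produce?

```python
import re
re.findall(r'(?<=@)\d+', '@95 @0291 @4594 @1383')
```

['95', '0291', '4594', '1383']

Lookahead/lookbehind check context without consuming it, so the matched span excludes the asserted characters.
Scanning left to right: at [1:3] → '95'; at [5:9] → '0291'; at [11:15] → '4594'; at [17:21] → '1383'.
No capturing groups, so `findall` returns the 4 full match strings.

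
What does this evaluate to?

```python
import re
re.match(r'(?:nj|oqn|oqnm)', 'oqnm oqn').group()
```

'oqn'

The regex engine tests alternatives in the order written; an earlier branch that matches wins even if a later one would match more.
`re.match` won't scan ahead — the pattern has to work from the very first character.
The match spans [0:3] → 'oqn'.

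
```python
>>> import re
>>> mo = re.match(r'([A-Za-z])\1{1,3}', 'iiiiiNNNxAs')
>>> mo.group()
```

'iiii'

A backreference is literal: `\1` must see the identical characters the first group matched.
With `match`, the pattern is implicitly anchored at the beginning.
The match spans [0:4] → 'iiii'.
Captured: group 1 = 'i'.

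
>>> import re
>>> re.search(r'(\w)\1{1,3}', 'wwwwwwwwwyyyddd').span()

After group 1 captures some text, `\1` only succeeds where that same text appears again.
The match spans [0:4] → 'wwww'.

(0, 4)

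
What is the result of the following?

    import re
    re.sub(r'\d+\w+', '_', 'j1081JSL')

'j_'

This matches one or more of a digit; then one or more of a word character.
Every occurrence is swapped for '_'.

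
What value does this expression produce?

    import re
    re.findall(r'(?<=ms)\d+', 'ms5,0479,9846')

['5']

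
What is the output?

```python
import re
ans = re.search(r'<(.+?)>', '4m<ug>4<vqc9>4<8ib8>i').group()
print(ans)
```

<ug>

The match spans [2:6] → '<ug>'.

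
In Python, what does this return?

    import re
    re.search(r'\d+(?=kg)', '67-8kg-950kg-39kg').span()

(3, 4)

Lookahead/lookbehind check context without consuming it, so the matched span excludes the asserted characters.
The match spans [3:4] → '8'.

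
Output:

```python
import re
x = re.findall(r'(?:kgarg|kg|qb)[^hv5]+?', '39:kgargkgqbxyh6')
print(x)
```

['kgargk', 'qbx']

Branches in `(...|...)` are attempted left-to-right; the first branch that allows the whole pattern to succeed is taken.
Walking the string: at [3:9] → 'kgargk'; at [10:13] → 'qbx'.
No capturing groups, so `findall` returns the 2 full match strings.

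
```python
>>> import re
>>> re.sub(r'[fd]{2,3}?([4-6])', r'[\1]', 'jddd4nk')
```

'j[4]nk'

The pattern matches 2 to 3 of one of [fd] (lazy); then a character in [4-6] (captured).
Matches: at [1:5] → 'ddd4'.
`\1` in the replacement pulls in group 1's text for each match.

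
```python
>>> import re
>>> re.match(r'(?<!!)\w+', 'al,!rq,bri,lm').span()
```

(0, 2)

The negative lookaround is zero-width — it rules out positions where the adjacent text would match, without consuming anything.
With `match`, the pattern is implicitly anchored at the beginning.
The match spans [0:2] → 'al'.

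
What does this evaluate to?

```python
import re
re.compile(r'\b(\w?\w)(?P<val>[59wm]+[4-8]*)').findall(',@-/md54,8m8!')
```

This matches a word boundary (`\b`, zero-width); then optionally a word character, then a word character (captured); then one or more of one of [59wm], then zero or more of a character in [4-8] (captured as 'val').
Walking the string: at [4:8] match 'md54', groups = ('md', '54'); at [9:12] match '8m8', groups = ('8', 'm8').
2 groups means each result is a tuple of 2 captured strings — 2 here.

[('md', '54'), ('8', 'm8')]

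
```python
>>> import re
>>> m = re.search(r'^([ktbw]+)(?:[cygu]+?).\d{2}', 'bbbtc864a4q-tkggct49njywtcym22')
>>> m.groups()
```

The match spans [0:8] → 'bbbtc864'.
Captured: group 1 = 'bbbt'.

('bbbt',)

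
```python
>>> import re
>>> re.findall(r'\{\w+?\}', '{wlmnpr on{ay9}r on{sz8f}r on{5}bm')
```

Matches: at [10:15] → '{ay9}'; at [19:25] → '{sz8f}'; at [29:32] → '{5}'.
With no groups in the pattern, `findall` gives back each whole match — 3 here.

['{ay9}', '{sz8f}', '{5}']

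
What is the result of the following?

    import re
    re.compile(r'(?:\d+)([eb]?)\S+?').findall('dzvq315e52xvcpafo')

A non-greedy quantifier consumes as few characters as it can — just enough that the remainder of the pattern still matches from where it stops; whatever follows it matches normally.
`findall` collects group 1 from each match (2 total).

['e', '']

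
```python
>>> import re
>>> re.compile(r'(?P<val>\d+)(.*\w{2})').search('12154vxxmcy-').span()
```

The match spans [0:11] → '12154vxxmcy'.

(0, 11)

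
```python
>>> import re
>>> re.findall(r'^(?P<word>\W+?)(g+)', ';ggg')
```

[(';', 'ggg')]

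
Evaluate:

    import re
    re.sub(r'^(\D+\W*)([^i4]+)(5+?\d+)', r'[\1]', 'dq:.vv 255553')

'[dq:.vv ]'

This matches anchored at the start of the string; then one or more of a non-digit, then zero or more of a non-word character (captured); then one or more of any character except [i4] (captured); then one or more of a literal '5' (lazy), then one or more of a digit (captured).
Matches: at [0:13] → 'dq:.vv 255553'.
`\1` in the replacement pulls in group 1's text for each match.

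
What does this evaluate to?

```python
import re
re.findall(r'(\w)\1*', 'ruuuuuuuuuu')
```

`\1` is not a pattern — it's the concrete string captured by group 1, re-applied verbatim.
Walking the string: at [0:1] match 'r', group 1 = 'r'; at [1:11] match 'uuuuuuuuuu', group 1 = 'u'.
With a single group, `findall` returns only what that group captured — 2 items.

['r', 'u']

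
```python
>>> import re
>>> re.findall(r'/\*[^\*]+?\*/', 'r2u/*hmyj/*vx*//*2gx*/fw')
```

['/*vx*/', '/*2gx*/']

Since nothing is captured, `findall` lists the 2 matched substrings directly.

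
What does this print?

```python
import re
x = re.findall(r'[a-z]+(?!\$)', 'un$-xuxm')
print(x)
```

['u', 'xuxm']

Because the assertion is negative and zero-width, positions next to the forbidden text are skipped.
`findall` yields the raw match text (2 of them) because the pattern has no groups.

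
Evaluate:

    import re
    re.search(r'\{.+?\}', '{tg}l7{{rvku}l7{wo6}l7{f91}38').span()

Lazy quantifiers expand one character at a time until the remainder of the pattern can match.
The match spans [0:4] → '{tg}'.

(0, 4)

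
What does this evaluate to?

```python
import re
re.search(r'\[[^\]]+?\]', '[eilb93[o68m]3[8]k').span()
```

The match spans [0:13] → '[eilb93[o68m]'.

(0, 13)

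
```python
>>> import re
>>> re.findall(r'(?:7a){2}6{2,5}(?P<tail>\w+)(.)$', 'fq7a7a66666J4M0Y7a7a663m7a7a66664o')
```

Pattern: the literal '7a' repeated 2 times, then 2 to 5 of a literal '6'; then one or more of a word character (captured as 'tail'); then any character (captured); then anchored at the end.
Matches: at [2:34] match '7a7a66666J4M0Y7a7a663m7a7a66664o', groups = ('J4M0Y7a7a663m7a7a66664', 'o').
Multiple groups make `findall` return tuples — one 2-tuple for the one match.

[('J4M0Y7a7a663m7a7a66664', 'o')]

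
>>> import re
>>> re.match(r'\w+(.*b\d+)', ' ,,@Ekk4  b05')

None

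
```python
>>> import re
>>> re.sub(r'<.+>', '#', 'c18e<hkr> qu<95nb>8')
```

'c18e#8'

Matches: at [4:18] → '<hkr> qu<95nb>'.
Every occurrence is swapped for '#'.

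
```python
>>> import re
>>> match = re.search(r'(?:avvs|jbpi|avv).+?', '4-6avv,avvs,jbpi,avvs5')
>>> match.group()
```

Unlike `match`, `search` isn't anchored — it looks for the pattern anywhere in the string.
The match spans [3:7] → 'avv,'.

'avv,'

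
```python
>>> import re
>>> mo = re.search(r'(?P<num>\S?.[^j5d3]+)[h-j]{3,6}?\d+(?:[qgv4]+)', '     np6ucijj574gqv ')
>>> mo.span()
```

The match spans [0:19] → '     np6ucijj574gqv'.

(0, 19)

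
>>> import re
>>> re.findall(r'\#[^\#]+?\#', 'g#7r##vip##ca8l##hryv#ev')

With no groups in the pattern, `findall` gives back each whole match — 4 here.

['#7r#', '#vip#', '#ca8l#', '#hryv#']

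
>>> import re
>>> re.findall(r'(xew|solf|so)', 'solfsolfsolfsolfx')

`|` is ordered: at each position the engine commits to the first alternative that works.
`findall` collects group 1 from each match (4 total).

['solf', 'solf', 'solf', 'solf']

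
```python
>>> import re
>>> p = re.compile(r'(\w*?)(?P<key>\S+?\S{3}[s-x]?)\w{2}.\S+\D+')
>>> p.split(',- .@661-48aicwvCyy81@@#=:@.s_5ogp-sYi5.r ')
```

The pattern matches zero or more of a word character (lazy) (captured); then one or more of a non-whitespace character (lazy), then exactly 3 of a non-whitespace character, then optionally a character in [s-x] (captured as 'key'); then exactly 2 of a word character, then any character, then one or more of a non-whitespace character; then one or more of a non-digit.
With the lazy modifier that quantifier settles for the fewest repetitions that let the rest of the pattern succeed (the atoms after it are unaffected and can still be greedy).
Matches to split on: at [3:42] → '.@661-48aicwvCyy81@@#=:@.s_5ogp-sYi5.r '.
Because the pattern has a capturing group, `split` also inserts each captured text between the pieces.

[',- ', '', '.@661-', '']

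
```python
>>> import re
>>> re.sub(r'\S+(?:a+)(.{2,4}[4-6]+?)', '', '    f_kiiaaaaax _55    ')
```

'        '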